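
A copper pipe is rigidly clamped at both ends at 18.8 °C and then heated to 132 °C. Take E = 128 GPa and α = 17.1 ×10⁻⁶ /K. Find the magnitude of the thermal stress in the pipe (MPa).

ΔT = 113.2 K. Constrained thermal stress σ = E·α·ΔT = 128.0×10³ MPa × 17.1×10⁻⁶ × 113.2 = 248 MPa (compressive).

248 MPa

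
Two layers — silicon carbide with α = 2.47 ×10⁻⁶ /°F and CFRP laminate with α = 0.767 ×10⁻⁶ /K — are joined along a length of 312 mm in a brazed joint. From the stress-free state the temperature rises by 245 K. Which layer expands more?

silicon carbide

silicon carbide: α = 2.47×10⁻⁶/°F × 9/5 = 4.45×10⁻⁶/K.
α(silicon carbide) = 4.45×10⁻⁶/K vs α(CFRP laminate) = 0.767×10⁻⁶/K.
Higher α expands more for the same ΔT: silicon carbide.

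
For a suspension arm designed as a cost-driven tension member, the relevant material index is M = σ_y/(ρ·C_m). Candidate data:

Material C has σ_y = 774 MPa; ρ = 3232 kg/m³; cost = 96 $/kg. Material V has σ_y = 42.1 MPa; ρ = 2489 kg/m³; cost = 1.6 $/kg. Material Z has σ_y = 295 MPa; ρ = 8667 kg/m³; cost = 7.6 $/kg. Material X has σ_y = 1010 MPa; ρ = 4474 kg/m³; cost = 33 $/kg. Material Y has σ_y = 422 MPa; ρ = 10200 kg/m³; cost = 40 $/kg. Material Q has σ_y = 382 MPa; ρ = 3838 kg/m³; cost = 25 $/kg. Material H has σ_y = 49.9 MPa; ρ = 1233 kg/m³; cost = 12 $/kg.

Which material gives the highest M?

Per-candidate index values:
  material V: M = 10.6 kN·m per $
  material X: M = 6.84 kN·m per $
  material Z: M = 4.48 kN·m per $
  material Q: M = 3.98 kN·m per $
  material H: M = 3.37 kN·m per $
  material C: M = 2.49 kN·m per $
  material Y: M = 1.03 kN·m per $
Material V ranks first.

material V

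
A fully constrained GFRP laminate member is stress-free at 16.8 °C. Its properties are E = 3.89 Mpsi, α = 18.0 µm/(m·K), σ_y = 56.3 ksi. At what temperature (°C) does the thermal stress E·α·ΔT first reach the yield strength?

E = 3.89 Mpsi = 26.82 GPa.
σ_y = 56.3 ksi = 388.2 MPa.
E·α·ΔT = 388.2 MPa ⇒ ΔT = 388.2 / (26.82×10³ × 18.0×10⁻⁶) = 804.1 K.
T = 16.8 + 804.1 = 820.9 °C.

821 °C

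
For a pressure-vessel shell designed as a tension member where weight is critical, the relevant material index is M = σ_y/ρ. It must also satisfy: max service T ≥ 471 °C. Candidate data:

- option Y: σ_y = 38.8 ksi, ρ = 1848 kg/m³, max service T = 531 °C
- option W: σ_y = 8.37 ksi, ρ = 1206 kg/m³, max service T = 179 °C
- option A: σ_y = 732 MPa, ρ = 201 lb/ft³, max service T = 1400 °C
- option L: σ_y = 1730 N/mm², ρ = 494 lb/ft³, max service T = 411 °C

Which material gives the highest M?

Screen on constraints: max service T ≥ 471 °C. Survivors: option Y, option A.
Putting every candidate on a common basis:
  option Y: σ_y = 267.5 MPa, ρ = 1848 kg/m³
  option A: σ_y = 732.0 MPa, ρ = 3220 kg/m³
  option A: M = 227 kN·m/kg
  option Y: M = 145 kN·m/kg
Option A ranks first.

option A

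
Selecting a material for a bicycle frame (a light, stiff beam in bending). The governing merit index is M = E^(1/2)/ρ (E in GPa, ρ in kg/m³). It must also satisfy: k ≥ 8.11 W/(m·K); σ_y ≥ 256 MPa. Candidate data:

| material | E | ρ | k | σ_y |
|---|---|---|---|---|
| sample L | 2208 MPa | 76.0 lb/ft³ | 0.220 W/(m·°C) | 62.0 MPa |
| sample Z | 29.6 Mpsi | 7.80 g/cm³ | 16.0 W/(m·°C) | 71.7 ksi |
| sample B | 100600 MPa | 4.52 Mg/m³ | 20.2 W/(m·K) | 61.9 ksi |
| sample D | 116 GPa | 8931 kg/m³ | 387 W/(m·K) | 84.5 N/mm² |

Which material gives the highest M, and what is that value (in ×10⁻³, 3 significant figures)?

Screen on constraints: k ≥ 8.11 W/(m·K); σ_y ≥ 256 MPa. Survivors: sample Z, sample B.
Normalizing units and computing the index:
  sample Z: E = 204.1 GPa, ρ = 7800 kg/m³
  sample B: E = 100.6 GPa, ρ = 4520 kg/m³
  sample B: M = 2.22×10⁻³
  sample Z: M = 1.83×10⁻³
Sample B ranks first.

sample B, M = 2.22×10⁻³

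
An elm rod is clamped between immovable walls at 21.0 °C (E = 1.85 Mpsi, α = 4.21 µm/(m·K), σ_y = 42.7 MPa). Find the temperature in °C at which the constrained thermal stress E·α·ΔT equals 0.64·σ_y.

E = 1.85 Mpsi = 12.76 GPa.
E·α·ΔT = 27.33 MPa ⇒ ΔT = 27.33 / (12.76×10³ × 4.21×10⁻⁶) = 508.9 K.
T = 21.0 + 508.9 = 529.9 °C.

530 °C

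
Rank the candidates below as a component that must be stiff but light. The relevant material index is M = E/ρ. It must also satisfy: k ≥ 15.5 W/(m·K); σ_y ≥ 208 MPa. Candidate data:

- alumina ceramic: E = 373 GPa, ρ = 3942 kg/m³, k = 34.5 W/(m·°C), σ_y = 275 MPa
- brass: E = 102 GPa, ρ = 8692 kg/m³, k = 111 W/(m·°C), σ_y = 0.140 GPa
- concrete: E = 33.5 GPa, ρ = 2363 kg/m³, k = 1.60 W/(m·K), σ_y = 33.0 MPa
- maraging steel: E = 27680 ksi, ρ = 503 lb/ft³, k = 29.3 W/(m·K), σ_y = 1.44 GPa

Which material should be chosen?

Screen on constraints: k ≥ 15.5 W/(m·K); σ_y ≥ 208 MPa. Survivors: alumina ceramic, maraging steel.
Convert each candidate to consistent units, then evaluate M:
  alumina ceramic: E = 373.0 GPa, ρ = 3942 kg/m³
  maraging steel: E = 190.8 GPa, ρ = 8057 kg/m³
  alumina ceramic: M = 94.6 MN·m/kg
  maraging steel: M = 23.7 MN·m/kg
Highest index: alumina ceramic.

alumina ceramic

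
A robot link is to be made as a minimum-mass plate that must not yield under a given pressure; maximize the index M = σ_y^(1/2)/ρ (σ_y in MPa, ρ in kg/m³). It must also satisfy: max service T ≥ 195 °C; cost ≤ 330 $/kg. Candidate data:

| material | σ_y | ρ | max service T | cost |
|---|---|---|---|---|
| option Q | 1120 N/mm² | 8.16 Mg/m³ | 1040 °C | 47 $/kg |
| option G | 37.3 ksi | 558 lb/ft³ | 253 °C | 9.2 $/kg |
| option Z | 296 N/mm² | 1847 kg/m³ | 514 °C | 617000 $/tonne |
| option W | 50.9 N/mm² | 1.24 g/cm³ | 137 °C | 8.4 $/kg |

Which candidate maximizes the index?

Screen on constraints: max service T ≥ 195 °C; cost ≤ 330 $/kg. Survivors: option Q, option G.
Putting every candidate on a common basis:
  option Q: σ_y = 1120 MPa, ρ = 8160 kg/m³
  option G: σ_y = 257.2 MPa, ρ = 8938 kg/m³
  option Q: M = 4.10×10⁻³
  option G: M = 1.79×10⁻³
The maximum is for option Q.

option Q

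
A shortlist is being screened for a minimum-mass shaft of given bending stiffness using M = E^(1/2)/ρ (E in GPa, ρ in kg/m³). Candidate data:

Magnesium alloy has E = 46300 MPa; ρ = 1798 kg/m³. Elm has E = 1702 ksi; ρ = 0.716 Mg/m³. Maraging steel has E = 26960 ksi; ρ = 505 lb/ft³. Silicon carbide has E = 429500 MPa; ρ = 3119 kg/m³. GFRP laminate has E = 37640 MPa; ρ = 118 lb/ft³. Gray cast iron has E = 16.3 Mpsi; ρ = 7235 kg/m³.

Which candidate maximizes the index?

Putting every candidate on a common basis:
  magnesium alloy: E = 46.30 GPa, ρ = 1798 kg/m³
  elm: E = 11.73 GPa, ρ = 716.0 kg/m³
  maraging steel: E = 185.9 GPa, ρ = 8089 kg/m³
  silicon carbide: E = 429.5 GPa, ρ = 3119 kg/m³
  GFRP laminate: E = 37.64 GPa, ρ = 1890 kg/m³
  gray cast iron: E = 112.4 GPa, ρ = 7235 kg/m³
  silicon carbide: M = 6.64×10⁻³
  elm: M = 4.78×10⁻³
  magnesium alloy: M = 3.78×10⁻³
  GFRP laminate: M = 3.25×10⁻³
  maraging steel: M = 1.69×10⁻³
  gray cast iron: M = 1.47×10⁻³
Silicon carbide ranks first.

silicon carbide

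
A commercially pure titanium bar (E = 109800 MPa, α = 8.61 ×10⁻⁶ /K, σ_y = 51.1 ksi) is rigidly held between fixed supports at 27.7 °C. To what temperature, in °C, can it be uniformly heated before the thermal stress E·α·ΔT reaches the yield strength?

E = 109800 MPa = 109.8 GPa.
σ_y = 51.1 ksi = 352.3 MPa.
E·α·ΔT = 352.3 MPa ⇒ ΔT = 352.3 / (109.8×10³ × 8.61×10⁻⁶) = 372.7 K.
T = 27.7 + 372.7 = 400.4 °C.

400 °C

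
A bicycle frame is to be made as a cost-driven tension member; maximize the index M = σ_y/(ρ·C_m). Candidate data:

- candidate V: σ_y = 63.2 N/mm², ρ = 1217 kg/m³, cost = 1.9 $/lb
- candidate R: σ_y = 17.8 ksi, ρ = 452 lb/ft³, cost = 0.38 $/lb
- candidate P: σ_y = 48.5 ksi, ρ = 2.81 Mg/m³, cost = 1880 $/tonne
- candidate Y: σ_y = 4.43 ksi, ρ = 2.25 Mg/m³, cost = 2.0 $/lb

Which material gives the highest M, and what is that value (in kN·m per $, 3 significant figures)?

After converting to SI:
  candidate V: σ_y = 63.20 MPa, ρ = 1217 kg/m³, cost = 4.189 $/kg
  candidate R: σ_y = 122.7 MPa, ρ = 7240 kg/m³, cost = 0.8377 $/kg
  candidate P: σ_y = 334.4 MPa, ρ = 2810 kg/m³, cost = 1.880 $/kg
  candidate Y: σ_y = 30.54 MPa, ρ = 2250 kg/m³, cost = 4.409 $/kg
  candidate P: M = 63.3 kN·m per $
  candidate R: M = 20.2 kN·m per $
  candidate V: M = 12.4 kN·m per $
  candidate Y: M = 3.08 kN·m per $
Candidate P has the largest M.

candidate P, M = 63.3 kN·m per $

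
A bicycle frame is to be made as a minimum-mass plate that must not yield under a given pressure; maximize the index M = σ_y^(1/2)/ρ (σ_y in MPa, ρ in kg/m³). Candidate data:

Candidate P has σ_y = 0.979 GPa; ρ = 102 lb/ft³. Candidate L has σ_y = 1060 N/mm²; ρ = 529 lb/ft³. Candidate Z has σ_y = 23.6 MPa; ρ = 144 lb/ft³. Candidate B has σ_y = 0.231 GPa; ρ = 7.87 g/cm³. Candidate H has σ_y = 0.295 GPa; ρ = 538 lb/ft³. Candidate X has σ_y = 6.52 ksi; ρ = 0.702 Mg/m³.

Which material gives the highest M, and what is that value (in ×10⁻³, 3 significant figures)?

candidate P, M = 19.2×10⁻³

Convert each candidate to consistent units, then evaluate M:
  candidate P: σ_y = 979.0 MPa, ρ = 1634 kg/m³
  candidate L: σ_y = 1060 MPa, ρ = 8474 kg/m³
  candidate Z: σ_y = 23.60 MPa, ρ = 2307 kg/m³
  candidate B: σ_y = 231.0 MPa, ρ = 7870 kg/m³
  candidate H: σ_y = 295.0 MPa, ρ = 8618 kg/m³
  candidate X: σ_y = 44.95 MPa, ρ = 702.0 kg/m³
  candidate P: M = 19.2×10⁻³
  candidate X: M = 9.55×10⁻³
  candidate L: M = 3.84×10⁻³
  candidate Z: M = 2.11×10⁻³
  candidate H: M = 1.99×10⁻³
  candidate B: M = 1.93×10⁻³
Candidate P ranks first.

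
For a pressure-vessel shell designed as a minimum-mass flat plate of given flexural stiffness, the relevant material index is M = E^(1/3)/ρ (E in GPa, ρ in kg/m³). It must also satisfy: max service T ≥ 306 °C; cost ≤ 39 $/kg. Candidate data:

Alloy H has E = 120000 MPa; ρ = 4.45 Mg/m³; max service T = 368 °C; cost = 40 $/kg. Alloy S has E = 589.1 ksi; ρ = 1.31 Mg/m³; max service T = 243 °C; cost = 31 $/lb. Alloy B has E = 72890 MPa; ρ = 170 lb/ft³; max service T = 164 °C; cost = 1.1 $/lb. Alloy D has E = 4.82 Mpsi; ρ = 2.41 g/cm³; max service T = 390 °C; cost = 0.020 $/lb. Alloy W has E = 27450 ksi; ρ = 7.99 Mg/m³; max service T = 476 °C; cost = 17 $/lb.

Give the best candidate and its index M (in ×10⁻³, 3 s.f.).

alloy D, M = 1.33×10⁻³

Screen on constraints: max service T ≥ 306 °C; cost ≤ 39 $/kg. Survivors: alloy D, alloy W.
Convert each candidate to consistent units, then evaluate M:
  alloy D: E = 33.23 GPa, ρ = 2410 kg/m³
  alloy W: E = 189.3 GPa, ρ = 7990 kg/m³
  alloy D: M = 1.33×10⁻³
  alloy W: M = 0.719×10⁻³
The maximum is for alloy D.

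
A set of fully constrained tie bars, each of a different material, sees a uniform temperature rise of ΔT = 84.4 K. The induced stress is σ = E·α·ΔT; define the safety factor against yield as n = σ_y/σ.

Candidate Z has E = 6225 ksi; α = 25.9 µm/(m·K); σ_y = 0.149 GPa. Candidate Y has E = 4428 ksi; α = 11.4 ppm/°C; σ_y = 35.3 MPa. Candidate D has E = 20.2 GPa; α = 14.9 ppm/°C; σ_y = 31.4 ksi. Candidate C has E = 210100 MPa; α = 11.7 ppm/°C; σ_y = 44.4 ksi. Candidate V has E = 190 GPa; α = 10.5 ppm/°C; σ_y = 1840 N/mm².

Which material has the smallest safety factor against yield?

Converting E to GPa, α to ×10⁻⁶/K, σ_y to MPa, then σ and n for each:
  candidate Z: E = 42.92, α = 25.9, σ_y = 149.0 → σ = 93.8 MPa, n = 1.59
  candidate Y: E = 30.53, α = 11.4, σ_y = 35.30 → σ = 29.4 MPa, n = 1.20
  candidate D: E = 20.20, α = 14.9, σ_y = 216.5 → σ = 25.4 MPa, n = 8.52
  candidate C: E = 210.1, α = 11.7, σ_y = 306.1 → σ = 207 MPa, n = 1.48
  candidate V: E = 190.0, α = 10.5, σ_y = 1840 → σ = 168 MPa, n = 10.9
The minimum is candidate Y at n = 1.20.

candidate Y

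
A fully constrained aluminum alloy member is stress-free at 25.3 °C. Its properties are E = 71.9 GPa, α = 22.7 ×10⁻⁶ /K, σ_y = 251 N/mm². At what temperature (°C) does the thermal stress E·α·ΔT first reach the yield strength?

179 °C

σ_y = 251 N/mm² = 251.0 MPa.
E·α·ΔT = 251.0 MPa ⇒ ΔT = 251.0 / (71.90×10³ × 22.7×10⁻⁶) = 153.8 K.
T = 25.3 + 153.8 = 179.1 °C.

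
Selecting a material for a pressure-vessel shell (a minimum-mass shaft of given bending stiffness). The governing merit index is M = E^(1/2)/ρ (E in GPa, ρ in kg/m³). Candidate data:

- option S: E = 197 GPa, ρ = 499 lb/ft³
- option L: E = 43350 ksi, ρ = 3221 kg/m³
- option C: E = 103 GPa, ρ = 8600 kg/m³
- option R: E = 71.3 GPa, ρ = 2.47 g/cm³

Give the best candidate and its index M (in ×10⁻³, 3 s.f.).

option L, M = 5.37×10⁻³

Convert each candidate to consistent units, then evaluate M:
  option S: E = 197.0 GPa, ρ = 7993 kg/m³
  option L: E = 298.9 GPa, ρ = 3221 kg/m³
  option C: E = 103.0 GPa, ρ = 8600 kg/m³
  option R: E = 71.30 GPa, ρ = 2470 kg/m³
  option L: M = 5.37×10⁻³
  option R: M = 3.42×10⁻³
  option S: M = 1.76×10⁻³
  option C: M = 1.18×10⁻³
Highest index: option L.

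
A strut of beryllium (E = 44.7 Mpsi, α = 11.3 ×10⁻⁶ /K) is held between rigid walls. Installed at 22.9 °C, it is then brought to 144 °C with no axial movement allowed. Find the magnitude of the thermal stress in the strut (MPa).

422 MPa

E = 44.7 Mpsi = 308.2 GPa.
ΔT = 121.1 K. Constrained thermal stress σ = E·α·ΔT = 308.2×10³ MPa × 11.3×10⁻⁶ × 121.1 = 422 MPa (compressive).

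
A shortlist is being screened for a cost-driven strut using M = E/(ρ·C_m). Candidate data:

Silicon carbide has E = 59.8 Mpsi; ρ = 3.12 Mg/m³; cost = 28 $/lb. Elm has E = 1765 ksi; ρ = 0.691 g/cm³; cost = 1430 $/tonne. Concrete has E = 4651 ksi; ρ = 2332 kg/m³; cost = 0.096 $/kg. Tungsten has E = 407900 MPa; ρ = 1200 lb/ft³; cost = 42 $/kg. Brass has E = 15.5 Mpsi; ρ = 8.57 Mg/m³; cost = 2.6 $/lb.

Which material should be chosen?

In SI units:
  silicon carbide: E = 412.3 GPa, ρ = 3120 kg/m³, cost = 61.73 $/kg
  elm: E = 12.17 GPa, ρ = 691.0 kg/m³, cost = 1.430 $/kg
  concrete: E = 32.07 GPa, ρ = 2332 kg/m³, cost = 0.09600 $/kg
  tungsten: E = 407.9 GPa, ρ = 19220 kg/m³, cost = 42.00 $/kg
  brass: E = 106.9 GPa, ρ = 8570 kg/m³, cost = 5.732 $/kg
  concrete: M = 143 MN·m per $
  elm: M = 12.3 MN·m per $
  brass: M = 2.18 MN·m per $
  silicon carbide: M = 2.14 MN·m per $
  tungsten: M = 0.505 MN·m per $
The maximum is for concrete.

concrete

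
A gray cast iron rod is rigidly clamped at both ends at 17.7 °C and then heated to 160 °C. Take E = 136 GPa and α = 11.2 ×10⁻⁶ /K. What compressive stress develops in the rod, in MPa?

ΔT = 142.3 K. Constrained thermal stress σ = E·α·ΔT = 136.0×10³ MPa × 11.2×10⁻⁶ × 142.3 = 217 MPa (compressive).

217 MPa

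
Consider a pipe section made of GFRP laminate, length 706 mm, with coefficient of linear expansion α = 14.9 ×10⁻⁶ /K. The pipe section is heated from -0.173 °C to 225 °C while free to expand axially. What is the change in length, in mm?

ΔT = 225 − (-0.173) = 225.2 K.
ΔL = α·L₀·ΔT = 14.9×10⁻⁶ × 706 mm × 225.2 K = 2.37 mm.

2.37 mm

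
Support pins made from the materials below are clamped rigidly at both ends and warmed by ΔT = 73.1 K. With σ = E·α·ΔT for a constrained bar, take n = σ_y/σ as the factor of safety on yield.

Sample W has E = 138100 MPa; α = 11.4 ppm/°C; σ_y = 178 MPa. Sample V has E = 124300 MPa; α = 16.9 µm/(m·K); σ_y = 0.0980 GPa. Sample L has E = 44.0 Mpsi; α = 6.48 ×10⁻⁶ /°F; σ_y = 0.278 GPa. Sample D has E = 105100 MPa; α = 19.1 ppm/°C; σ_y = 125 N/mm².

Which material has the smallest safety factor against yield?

With everything in SI (GPa, ×10⁻⁶/K, MPa):
  sample W: E = 138.1, α = 11.4, σ_y = 178.0 → σ = 115 MPa, n = 1.55
  sample V: E = 124.3, α = 16.9, σ_y = 98.00 → σ = 154 MPa, n = 0.638
  sample L: E = 303.4, α = 11.7, σ_y = 278.0 → σ = 259 MPa, n = 1.07
  sample D: E = 105.1, α = 19.1, σ_y = 125.0 → σ = 147 MPa, n = 0.852
The minimum is sample V at n = 0.638.

sample V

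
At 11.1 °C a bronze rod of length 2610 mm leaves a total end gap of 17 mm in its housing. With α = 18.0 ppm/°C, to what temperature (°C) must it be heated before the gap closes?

α·L₀·ΔT = 17.0 mm ⇒ ΔT = 17.0 / (18.0×10⁻⁶ × 2610.0) = 361.9 K.
T = 11.1 + 361.9 = 373.0 °C.

373 °C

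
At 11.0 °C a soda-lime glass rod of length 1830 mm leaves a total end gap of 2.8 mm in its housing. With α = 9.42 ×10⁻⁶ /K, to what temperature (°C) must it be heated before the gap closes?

α·L₀·ΔT = 2.8 mm ⇒ ΔT = 2.8 / (9.42×10⁻⁶ × 1830.0) = 162.4 K.
T = 11.0 + 162.4 = 173.4 °C.

173 °C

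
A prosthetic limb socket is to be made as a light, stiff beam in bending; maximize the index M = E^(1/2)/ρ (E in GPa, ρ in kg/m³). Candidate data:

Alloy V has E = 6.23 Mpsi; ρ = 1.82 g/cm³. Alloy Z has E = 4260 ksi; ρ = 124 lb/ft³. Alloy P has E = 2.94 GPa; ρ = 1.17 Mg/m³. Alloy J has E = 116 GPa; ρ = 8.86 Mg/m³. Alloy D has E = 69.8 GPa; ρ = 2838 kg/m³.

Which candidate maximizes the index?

alloy V

Convert each candidate to consistent units, then evaluate M:
  alloy V: E = 42.95 GPa, ρ = 1820 kg/m³
  alloy Z: E = 29.37 GPa, ρ = 1986 kg/m³
  alloy P: E = 2.940 GPa, ρ = 1170 kg/m³
  alloy J: E = 116.0 GPa, ρ = 8860 kg/m³
  alloy D: E = 69.80 GPa, ρ = 2838 kg/m³
  alloy V: M = 3.60×10⁻³
  alloy D: M = 2.94×10⁻³
  alloy Z: M = 2.73×10⁻³
  alloy P: M = 1.47×10⁻³
  alloy J: M = 1.22×10⁻³
Highest index: alloy V.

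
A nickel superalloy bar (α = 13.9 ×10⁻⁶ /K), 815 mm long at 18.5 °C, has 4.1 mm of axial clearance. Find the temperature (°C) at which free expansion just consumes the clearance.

380 °C

α·L₀·ΔT = 4.1 mm ⇒ ΔT = 4.1 / (13.9×10⁻⁶ × 815.0) = 361.9 K.
T = 18.5 + 361.9 = 380.4 °C.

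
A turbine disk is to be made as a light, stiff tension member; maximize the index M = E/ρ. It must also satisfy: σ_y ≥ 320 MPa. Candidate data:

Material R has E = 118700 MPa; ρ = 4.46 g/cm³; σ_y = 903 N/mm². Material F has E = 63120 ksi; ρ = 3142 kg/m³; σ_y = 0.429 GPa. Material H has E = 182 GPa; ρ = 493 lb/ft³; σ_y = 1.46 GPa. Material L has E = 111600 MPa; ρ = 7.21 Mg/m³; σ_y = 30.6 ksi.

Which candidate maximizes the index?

Screen on constraints: σ_y ≥ 320 MPa. Survivors: material R, material F, material H.
Putting every candidate on a common basis:
  material R: E = 118.7 GPa, ρ = 4460 kg/m³
  material F: E = 435.2 GPa, ρ = 3142 kg/m³
  material H: E = 182.0 GPa, ρ = 7897 kg/m³
  material F: M = 139 MN·m/kg
  material R: M = 26.6 MN·m/kg
  material H: M = 23.0 MN·m/kg
The maximum is for material F.

material F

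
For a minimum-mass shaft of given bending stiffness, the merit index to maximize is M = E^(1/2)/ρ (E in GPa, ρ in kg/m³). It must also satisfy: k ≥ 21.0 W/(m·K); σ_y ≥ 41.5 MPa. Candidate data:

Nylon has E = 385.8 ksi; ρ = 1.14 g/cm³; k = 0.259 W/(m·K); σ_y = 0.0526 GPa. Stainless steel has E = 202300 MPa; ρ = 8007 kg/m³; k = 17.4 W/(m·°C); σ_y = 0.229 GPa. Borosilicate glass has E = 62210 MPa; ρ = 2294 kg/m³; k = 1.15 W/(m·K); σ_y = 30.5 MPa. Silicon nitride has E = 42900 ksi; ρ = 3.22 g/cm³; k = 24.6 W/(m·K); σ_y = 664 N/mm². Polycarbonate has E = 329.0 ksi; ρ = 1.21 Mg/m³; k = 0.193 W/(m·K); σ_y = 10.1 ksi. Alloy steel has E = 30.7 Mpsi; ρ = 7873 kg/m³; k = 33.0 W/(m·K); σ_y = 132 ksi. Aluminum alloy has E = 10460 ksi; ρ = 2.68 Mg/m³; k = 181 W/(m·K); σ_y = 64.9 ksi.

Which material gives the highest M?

Screen on constraints: k ≥ 21.0 W/(m·K); σ_y ≥ 41.5 MPa. Survivors: silicon nitride, alloy steel, aluminum alloy.
In SI units:
  silicon nitride: E = 295.8 GPa, ρ = 3220 kg/m³
  alloy steel: E = 211.7 GPa, ρ = 7873 kg/m³
  aluminum alloy: E = 72.12 GPa, ρ = 2680 kg/m³
  silicon nitride: M = 5.34×10⁻³
  aluminum alloy: M = 3.17×10⁻³
  alloy steel: M = 1.85×10⁻³
The maximum is for silicon nitride.

silicon nitride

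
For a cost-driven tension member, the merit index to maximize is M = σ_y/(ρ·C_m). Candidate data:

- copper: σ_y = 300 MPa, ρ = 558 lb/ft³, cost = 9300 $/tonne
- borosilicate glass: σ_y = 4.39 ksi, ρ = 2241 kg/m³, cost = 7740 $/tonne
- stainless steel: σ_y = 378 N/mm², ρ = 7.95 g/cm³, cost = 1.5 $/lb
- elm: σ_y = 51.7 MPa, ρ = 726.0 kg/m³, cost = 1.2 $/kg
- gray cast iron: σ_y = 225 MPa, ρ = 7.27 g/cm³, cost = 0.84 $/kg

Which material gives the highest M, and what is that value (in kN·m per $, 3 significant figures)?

elm, M = 59.3 kN·m per $

Normalizing units and computing the index:
  copper: σ_y = 300.0 MPa, ρ = 8938 kg/m³, cost = 9.300 $/kg
  borosilicate glass: σ_y = 30.27 MPa, ρ = 2241 kg/m³, cost = 7.740 $/kg
  stainless steel: σ_y = 378.0 MPa, ρ = 7950 kg/m³, cost = 3.307 $/kg
  elm: σ_y = 51.70 MPa, ρ = 726.0 kg/m³, cost = 1.200 $/kg
  gray cast iron: σ_y = 225.0 MPa, ρ = 7270 kg/m³, cost = 0.8400 $/kg
  elm: M = 59.3 kN·m per $
  gray cast iron: M = 36.8 kN·m per $
  stainless steel: M = 14.4 kN·m per $
  copper: M = 3.61 kN·m per $
  borosilicate glass: M = 1.75 kN·m per $
Highest index: elm.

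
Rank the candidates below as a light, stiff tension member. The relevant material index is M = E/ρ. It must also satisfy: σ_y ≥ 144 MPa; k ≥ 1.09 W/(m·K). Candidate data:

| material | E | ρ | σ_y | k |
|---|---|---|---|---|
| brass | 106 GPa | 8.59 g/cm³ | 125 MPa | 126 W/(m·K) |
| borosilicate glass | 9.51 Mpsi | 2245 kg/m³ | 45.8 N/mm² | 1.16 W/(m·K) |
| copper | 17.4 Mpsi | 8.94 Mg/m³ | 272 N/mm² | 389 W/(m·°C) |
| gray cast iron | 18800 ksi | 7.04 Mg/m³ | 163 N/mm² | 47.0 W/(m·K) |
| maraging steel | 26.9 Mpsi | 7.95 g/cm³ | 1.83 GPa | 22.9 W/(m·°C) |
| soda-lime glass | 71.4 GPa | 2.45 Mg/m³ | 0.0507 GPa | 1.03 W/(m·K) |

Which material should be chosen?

maraging steel

Screen on constraints: σ_y ≥ 144 MPa; k ≥ 1.09 W/(m·K). Survivors: copper, gray cast iron, maraging steel.
Convert each candidate to consistent units, then evaluate M:
  copper: E = 120.0 GPa, ρ = 8940 kg/m³
  gray cast iron: E = 129.6 GPa, ρ = 7040 kg/m³
  maraging steel: E = 185.5 GPa, ρ = 7950 kg/m³
  maraging steel: M = 23.3 MN·m/kg
  gray cast iron: M = 18.4 MN·m/kg
  copper: M = 13.4 MN·m/kg
Maraging steel ranks first.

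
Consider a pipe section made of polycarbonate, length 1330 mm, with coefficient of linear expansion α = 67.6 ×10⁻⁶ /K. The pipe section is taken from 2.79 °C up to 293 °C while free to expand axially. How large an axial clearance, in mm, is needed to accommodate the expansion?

ΔT = 293 − 2.79 = 290.2 K.
ΔL = α·L₀·ΔT = 67.6×10⁻⁶ × 1330 mm × 290.2 K = 26.1 mm.

26.1 mm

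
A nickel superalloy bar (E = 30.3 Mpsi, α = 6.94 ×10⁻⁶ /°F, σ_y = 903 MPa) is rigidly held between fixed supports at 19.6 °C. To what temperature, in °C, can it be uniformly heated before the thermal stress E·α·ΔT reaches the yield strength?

366 °C

E = 30.3 Mpsi = 208.9 GPa.
α = 6.94×10⁻⁶/°F × 9/5 = 12.5×10⁻⁶/K.
E·α·ΔT = 903.0 MPa ⇒ ΔT = 903.0 / (208.9×10³ × 12.5×10⁻⁶) = 346.0 K.
T = 19.6 + 346.0 = 365.6 °C.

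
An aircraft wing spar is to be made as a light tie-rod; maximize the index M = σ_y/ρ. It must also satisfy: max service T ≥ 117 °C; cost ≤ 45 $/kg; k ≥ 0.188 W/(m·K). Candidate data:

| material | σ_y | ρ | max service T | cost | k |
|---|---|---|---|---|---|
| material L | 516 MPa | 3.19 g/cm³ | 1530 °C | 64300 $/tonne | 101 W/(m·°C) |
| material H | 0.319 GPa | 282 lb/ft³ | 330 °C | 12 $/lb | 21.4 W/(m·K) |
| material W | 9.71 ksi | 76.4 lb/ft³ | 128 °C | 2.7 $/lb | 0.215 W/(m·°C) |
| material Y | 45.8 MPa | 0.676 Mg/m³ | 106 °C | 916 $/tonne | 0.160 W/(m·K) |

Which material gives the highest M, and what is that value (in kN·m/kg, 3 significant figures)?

Screen on constraints: max service T ≥ 117 °C; cost ≤ 45 $/kg; k ≥ 0.188 W/(m·K). Survivors: material H, material W.
Normalizing units and computing the index:
  material H: σ_y = 319.0 MPa, ρ = 4517 kg/m³
  material W: σ_y = 66.95 MPa, ρ = 1224 kg/m³
  material H: M = 70.6 kN·m/kg
  material W: M = 54.7 kN·m/kg
Material H has the largest M.

material H, M = 70.6 kN·m/kg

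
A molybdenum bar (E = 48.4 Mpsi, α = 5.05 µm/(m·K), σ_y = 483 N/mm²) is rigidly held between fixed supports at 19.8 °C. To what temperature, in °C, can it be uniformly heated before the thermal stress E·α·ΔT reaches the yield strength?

E = 48.4 Mpsi = 333.7 GPa.
σ_y = 483 N/mm² = 483.0 MPa.
E·α·ΔT = 483.0 MPa ⇒ ΔT = 483.0 / (333.7×10³ × 5.05×10⁻⁶) = 286.6 K.
T = 19.8 + 286.6 = 306.4 °C.

306 °C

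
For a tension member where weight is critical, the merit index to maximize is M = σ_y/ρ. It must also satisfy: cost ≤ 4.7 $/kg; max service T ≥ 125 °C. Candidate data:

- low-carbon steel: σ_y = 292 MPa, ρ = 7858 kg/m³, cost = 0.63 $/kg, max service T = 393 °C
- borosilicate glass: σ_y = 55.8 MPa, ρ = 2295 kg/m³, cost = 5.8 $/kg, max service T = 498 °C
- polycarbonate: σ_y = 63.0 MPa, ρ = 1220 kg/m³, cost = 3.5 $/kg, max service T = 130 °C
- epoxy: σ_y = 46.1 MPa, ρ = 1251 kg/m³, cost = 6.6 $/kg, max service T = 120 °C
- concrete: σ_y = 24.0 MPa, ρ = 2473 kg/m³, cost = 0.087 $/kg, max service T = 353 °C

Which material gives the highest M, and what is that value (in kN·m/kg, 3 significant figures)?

Screen on constraints: cost ≤ 4.7 $/kg; max service T ≥ 125 °C. Survivors: low-carbon steel, polycarbonate, concrete.
Evaluate M for each candidate:
  polycarbonate: M = 51.6 kN·m/kg
  low-carbon steel: M = 37.2 kN·m/kg
  concrete: M = 9.70 kN·m/kg
Polycarbonate ranks first.

polycarbonate, M = 51.6 kN·m/kg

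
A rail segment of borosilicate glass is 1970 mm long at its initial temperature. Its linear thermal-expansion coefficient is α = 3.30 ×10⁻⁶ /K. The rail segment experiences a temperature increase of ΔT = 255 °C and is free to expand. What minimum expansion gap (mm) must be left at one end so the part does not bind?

ΔL = α·L₀·ΔT = 3.30×10⁻⁶ × 1970 mm × 255.0 K = 1.66 mm.

1.66 mm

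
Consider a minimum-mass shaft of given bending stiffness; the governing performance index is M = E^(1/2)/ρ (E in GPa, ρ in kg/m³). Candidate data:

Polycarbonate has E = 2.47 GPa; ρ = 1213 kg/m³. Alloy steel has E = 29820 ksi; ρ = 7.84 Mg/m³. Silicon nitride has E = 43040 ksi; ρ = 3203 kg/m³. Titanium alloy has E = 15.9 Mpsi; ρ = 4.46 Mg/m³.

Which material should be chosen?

In SI units:
  polycarbonate: E = 2.470 GPa, ρ = 1213 kg/m³
  alloy steel: E = 205.6 GPa, ρ = 7840 kg/m³
  silicon nitride: E = 296.8 GPa, ρ = 3203 kg/m³
  titanium alloy: E = 109.6 GPa, ρ = 4460 kg/m³
  silicon nitride: M = 5.38×10⁻³
  titanium alloy: M = 2.35×10⁻³
  alloy steel: M = 1.83×10⁻³
  polycarbonate: M = 1.30×10⁻³
Highest index: silicon nitride.

silicon nitride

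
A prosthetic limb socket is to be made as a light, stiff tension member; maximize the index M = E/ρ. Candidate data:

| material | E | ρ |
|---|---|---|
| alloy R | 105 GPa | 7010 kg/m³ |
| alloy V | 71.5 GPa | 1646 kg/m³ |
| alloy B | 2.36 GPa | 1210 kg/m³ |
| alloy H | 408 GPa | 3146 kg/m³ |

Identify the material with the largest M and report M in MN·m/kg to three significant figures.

Computing M directly (units already consistent):
  alloy H: M = 130 MN·m/kg
  alloy V: M = 43.4 MN·m/kg
  alloy R: M = 15.0 MN·m/kg
  alloy B: M = 1.95 MN·m/kg
The maximum is for alloy H.

alloy H, M = 130 MN·m/kg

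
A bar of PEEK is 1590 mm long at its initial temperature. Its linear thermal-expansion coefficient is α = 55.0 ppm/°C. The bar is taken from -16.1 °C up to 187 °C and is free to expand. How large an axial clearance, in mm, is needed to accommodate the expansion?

17.8 mm

ΔT = 187 − (-16.1) = 203.1 K.
ΔL = α·L₀·ΔT = 55.0×10⁻⁶ × 1590 mm × 203.1 K = 17.8 mm.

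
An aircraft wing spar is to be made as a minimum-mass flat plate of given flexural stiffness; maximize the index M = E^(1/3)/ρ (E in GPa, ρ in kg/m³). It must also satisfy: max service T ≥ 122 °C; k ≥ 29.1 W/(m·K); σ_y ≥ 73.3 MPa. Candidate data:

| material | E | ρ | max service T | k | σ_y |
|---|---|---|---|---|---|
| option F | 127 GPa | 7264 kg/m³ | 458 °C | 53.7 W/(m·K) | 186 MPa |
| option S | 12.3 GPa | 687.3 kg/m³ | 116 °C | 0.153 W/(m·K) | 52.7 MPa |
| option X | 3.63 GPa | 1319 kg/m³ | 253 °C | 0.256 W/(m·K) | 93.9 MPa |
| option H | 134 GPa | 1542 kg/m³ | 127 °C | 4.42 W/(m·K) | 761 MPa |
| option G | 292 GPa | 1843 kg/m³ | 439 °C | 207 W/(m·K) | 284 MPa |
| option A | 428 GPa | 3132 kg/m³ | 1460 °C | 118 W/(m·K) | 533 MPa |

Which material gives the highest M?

option G

Screen on constraints: max service T ≥ 122 °C; k ≥ 29.1 W/(m·K); σ_y ≥ 73.3 MPa. Survivors: option F, option G, option A.
Evaluate M for each candidate:
  option G: M = 3.60×10⁻³
  option A: M = 2.41×10⁻³
  option F: M = 0.692×10⁻³
The maximum is for option G.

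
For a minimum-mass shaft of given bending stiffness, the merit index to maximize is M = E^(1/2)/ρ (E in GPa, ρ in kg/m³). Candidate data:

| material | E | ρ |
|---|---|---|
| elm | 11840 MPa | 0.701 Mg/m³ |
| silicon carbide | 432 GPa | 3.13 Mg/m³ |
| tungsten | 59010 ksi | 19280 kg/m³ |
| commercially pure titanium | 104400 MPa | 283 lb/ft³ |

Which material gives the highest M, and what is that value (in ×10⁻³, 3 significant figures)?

silicon carbide, M = 6.64×10⁻³

In SI units:
  elm: E = 11.84 GPa, ρ = 701.0 kg/m³
  silicon carbide: E = 432.0 GPa, ρ = 3130 kg/m³
  tungsten: E = 406.9 GPa, ρ = 19280 kg/m³
  commercially pure titanium: E = 104.4 GPa, ρ = 4533 kg/m³
  silicon carbide: M = 6.64×10⁻³
  elm: M = 4.91×10⁻³
  commercially pure titanium: M = 2.25×10⁻³
  tungsten: M = 1.05×10⁻³
Silicon carbide ranks first.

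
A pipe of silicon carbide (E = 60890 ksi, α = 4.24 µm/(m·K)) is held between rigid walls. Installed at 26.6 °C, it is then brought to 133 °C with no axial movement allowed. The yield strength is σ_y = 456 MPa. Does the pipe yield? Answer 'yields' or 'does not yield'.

does not yield

E = 60890 ksi = 419.8 GPa.
ΔT = 106.4 K. Constrained thermal stress σ = E·α·ΔT = 419.8×10³ MPa × 4.24×10⁻⁶ × 106.4 = 189 MPa (compressive).
Compare to σ_y = 456 MPa: σ < σ_y, so it does not yield.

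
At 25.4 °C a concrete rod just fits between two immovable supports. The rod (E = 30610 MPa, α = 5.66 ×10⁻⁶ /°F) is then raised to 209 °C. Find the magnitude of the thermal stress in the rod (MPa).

E = 30610 MPa = 30.61 GPa.
α = 5.66×10⁻⁶/°F × 9/5 = 10.2×10⁻⁶/K.
ΔT = 183.6 K. Constrained thermal stress σ = E·α·ΔT = 30.61×10³ MPa × 10.2×10⁻⁶ × 183.6 = 57.3 MPa (compressive).

57.3 MPa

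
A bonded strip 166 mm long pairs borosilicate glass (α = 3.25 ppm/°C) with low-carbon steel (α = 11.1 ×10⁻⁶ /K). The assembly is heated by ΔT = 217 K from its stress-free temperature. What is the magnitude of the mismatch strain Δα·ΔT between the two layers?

1.70×10⁻³

Δα = |3.25 − 11.1|×10⁻⁶/K = 7.85×10⁻⁶/K.
Mismatch strain = Δα·ΔT = 7.85×10⁻⁶ × 217.0 = 1.70×10⁻³.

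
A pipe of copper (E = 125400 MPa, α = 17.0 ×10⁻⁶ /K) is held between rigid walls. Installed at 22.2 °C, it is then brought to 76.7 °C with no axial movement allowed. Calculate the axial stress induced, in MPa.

116 MPa

E = 125400 MPa = 125.4 GPa.
ΔT = 54.50 K. Constrained thermal stress σ = E·α·ΔT = 125.4×10³ MPa × 17.0×10⁻⁶ × 54.50 = 116 MPa (compressive).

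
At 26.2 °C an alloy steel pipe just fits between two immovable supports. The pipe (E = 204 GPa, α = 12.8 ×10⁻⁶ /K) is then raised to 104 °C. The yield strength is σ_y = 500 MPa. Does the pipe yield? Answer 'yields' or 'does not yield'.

does not yield

ΔT = 77.80 K. Constrained thermal stress σ = E·α·ΔT = 204.0×10³ MPa × 12.8×10⁻⁶ × 77.80 = 203 MPa (compressive).
Compare to σ_y = 500 MPa: σ < σ_y, so it does not yield.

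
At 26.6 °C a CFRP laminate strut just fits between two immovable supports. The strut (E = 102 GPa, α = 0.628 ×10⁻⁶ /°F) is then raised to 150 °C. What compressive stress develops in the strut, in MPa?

14.2 MPa

α = 0.628×10⁻⁶/°F × 9/5 = 1.13×10⁻⁶/K.
ΔT = 123.4 K. Constrained thermal stress σ = E·α·ΔT = 102.0×10³ MPa × 1.13×10⁻⁶ × 123.4 = 14.2 MPa (compressive).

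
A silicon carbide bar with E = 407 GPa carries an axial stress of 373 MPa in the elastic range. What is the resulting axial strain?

ε = σ/E = 373 / 407000 = 9.16×10⁻⁴.

9.16×10⁻⁴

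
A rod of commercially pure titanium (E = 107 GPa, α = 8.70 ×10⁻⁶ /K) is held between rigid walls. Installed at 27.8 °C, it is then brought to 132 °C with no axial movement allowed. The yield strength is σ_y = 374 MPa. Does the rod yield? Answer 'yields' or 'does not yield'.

does not yield

ΔT = 104.2 K. Constrained thermal stress σ = E·α·ΔT = 107.0×10³ MPa × 8.70×10⁻⁶ × 104.2 = 97.0 MPa (compressive).
Compare to σ_y = 374 MPa: σ < σ_y, so it does not yield.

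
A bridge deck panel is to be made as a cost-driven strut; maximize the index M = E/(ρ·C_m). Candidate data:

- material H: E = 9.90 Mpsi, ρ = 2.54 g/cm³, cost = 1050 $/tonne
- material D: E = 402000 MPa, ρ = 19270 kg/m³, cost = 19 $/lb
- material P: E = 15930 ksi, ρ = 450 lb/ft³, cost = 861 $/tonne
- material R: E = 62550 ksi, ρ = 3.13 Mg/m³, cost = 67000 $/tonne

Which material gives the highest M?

Normalizing units and computing the index:
  material H: E = 68.26 GPa, ρ = 2540 kg/m³, cost = 1.050 $/kg
  material D: E = 402.0 GPa, ρ = 19270 kg/m³, cost = 41.89 $/kg
  material P: E = 109.8 GPa, ρ = 7208 kg/m³, cost = 0.8610 $/kg
  material R: E = 431.3 GPa, ρ = 3130 kg/m³, cost = 67.00 $/kg
  material H: M = 25.6 MN·m per $
  material P: M = 17.7 MN·m per $
  material R: M = 2.06 MN·m per $
  material D: M = 0.498 MN·m per $
Highest index: material H.

material H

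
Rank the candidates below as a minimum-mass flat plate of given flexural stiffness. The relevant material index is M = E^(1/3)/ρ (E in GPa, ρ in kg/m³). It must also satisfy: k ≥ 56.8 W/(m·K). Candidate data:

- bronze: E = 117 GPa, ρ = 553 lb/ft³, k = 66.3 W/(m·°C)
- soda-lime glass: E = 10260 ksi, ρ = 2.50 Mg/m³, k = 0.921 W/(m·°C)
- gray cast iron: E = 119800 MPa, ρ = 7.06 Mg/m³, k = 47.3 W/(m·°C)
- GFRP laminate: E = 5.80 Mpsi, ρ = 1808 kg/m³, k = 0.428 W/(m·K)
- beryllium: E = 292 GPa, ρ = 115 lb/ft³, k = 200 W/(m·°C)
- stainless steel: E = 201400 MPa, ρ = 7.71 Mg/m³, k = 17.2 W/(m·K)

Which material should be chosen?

beryllium

Screen on constraints: k ≥ 56.8 W/(m·K). Survivors: bronze, beryllium.
After converting to SI:
  bronze: E = 117.0 GPa, ρ = 8858 kg/m³
  beryllium: E = 292.0 GPa, ρ = 1842 kg/m³
  beryllium: M = 3.60×10⁻³
  bronze: M = 0.552×10⁻³
The maximum is for beryllium.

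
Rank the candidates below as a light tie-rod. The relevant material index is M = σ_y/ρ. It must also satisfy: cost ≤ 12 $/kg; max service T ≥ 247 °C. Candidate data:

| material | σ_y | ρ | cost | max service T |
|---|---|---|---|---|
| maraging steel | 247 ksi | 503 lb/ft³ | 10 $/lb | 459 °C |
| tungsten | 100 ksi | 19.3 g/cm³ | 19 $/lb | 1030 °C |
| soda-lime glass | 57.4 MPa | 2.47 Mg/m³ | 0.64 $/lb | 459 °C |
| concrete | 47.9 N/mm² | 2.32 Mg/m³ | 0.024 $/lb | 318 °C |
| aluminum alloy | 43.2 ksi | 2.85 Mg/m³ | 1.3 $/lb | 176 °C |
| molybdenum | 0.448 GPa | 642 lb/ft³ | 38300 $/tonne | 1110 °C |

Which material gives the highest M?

soda-lime glass

Screen on constraints: cost ≤ 12 $/kg; max service T ≥ 247 °C. Survivors: soda-lime glass, concrete.
After converting to SI:
  soda-lime glass: σ_y = 57.40 MPa, ρ = 2470 kg/m³
  concrete: σ_y = 47.90 MPa, ρ = 2320 kg/m³
  soda-lime glass: M = 23.2 kN·m/kg
  concrete: M = 20.6 kN·m/kg
Highest index: soda-lime glass.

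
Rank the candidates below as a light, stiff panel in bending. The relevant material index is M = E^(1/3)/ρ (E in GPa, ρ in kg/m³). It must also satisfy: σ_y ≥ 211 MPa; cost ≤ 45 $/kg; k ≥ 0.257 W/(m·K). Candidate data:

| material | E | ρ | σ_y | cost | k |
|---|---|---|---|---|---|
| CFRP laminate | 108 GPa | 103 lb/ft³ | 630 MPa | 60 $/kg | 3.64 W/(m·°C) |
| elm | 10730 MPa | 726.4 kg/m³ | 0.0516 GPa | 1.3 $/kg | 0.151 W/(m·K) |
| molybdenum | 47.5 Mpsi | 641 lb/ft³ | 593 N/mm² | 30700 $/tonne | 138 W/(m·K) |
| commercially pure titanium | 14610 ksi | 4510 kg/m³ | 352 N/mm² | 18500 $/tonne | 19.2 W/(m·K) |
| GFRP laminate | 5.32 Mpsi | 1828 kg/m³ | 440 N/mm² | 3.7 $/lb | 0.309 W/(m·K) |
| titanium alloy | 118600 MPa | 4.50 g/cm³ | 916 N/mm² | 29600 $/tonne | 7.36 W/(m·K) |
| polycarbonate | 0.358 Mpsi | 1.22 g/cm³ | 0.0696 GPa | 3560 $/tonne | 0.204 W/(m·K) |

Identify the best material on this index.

Screen on constraints: σ_y ≥ 211 MPa; cost ≤ 45 $/kg; k ≥ 0.257 W/(m·K). Survivors: molybdenum, commercially pure titanium, GFRP laminate, titanium alloy.
Putting every candidate on a common basis:
  molybdenum: E = 327.5 GPa, ρ = 10270 kg/m³
  commercially pure titanium: E = 100.7 GPa, ρ = 4510 kg/m³
  GFRP laminate: E = 36.68 GPa, ρ = 1828 kg/m³
  titanium alloy: E = 118.6 GPa, ρ = 4500 kg/m³
  GFRP laminate: M = 1.82×10⁻³
  titanium alloy: M = 1.09×10⁻³
  commercially pure titanium: M = 1.03×10⁻³
  molybdenum: M = 0.671×10⁻³
GFRP laminate has the largest M.

GFRP laminate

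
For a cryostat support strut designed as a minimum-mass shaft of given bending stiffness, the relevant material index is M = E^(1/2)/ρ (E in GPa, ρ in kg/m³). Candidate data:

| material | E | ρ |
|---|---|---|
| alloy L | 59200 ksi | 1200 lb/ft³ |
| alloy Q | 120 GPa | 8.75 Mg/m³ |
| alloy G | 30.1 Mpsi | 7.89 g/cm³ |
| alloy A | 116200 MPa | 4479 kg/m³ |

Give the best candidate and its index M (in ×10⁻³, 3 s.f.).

alloy A, M = 2.41×10⁻³

In SI units:
  alloy L: E = 408.2 GPa, ρ = 19220 kg/m³
  alloy Q: E = 120.0 GPa, ρ = 8750 kg/m³
  alloy G: E = 207.5 GPa, ρ = 7890 kg/m³
  alloy A: E = 116.2 GPa, ρ = 4479 kg/m³
  alloy A: M = 2.41×10⁻³
  alloy G: M = 1.83×10⁻³
  alloy Q: M = 1.25×10⁻³
  alloy L: M = 1.05×10⁻³
Highest index: alloy A.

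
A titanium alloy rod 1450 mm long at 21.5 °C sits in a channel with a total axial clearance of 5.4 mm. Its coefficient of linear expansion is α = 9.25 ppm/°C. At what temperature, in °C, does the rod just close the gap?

424 °C

α·L₀·ΔT = 5.4 mm ⇒ ΔT = 5.4 / (9.25×10⁻⁶ × 1450.0) = 402.6 K.
T = 21.5 + 402.6 = 424.1 °C.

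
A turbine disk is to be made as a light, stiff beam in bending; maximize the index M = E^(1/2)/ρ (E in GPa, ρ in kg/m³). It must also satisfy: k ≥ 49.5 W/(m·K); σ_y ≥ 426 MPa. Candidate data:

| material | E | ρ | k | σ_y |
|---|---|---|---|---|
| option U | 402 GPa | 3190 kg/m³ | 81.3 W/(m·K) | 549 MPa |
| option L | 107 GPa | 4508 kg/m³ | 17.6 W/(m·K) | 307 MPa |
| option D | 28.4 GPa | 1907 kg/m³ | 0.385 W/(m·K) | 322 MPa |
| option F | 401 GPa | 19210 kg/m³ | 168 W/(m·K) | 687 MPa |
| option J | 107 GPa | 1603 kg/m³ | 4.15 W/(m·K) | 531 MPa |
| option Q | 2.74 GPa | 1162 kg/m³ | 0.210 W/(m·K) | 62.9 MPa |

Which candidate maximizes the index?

Screen on constraints: k ≥ 49.5 W/(m·K); σ_y ≥ 426 MPa. Survivors: option U, option F.
Per-candidate index values:
  option U: M = 6.29×10⁻³
  option F: M = 1.04×10⁻³
Option U ranks first.

option U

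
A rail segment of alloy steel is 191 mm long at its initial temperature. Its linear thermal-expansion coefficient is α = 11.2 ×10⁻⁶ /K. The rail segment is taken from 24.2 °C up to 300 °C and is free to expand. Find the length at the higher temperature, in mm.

191.59 mm

ΔT = 300 − 24.2 = 275.8 K.
ΔL = α·L₀·ΔT = 11.2×10⁻⁶ × 191 mm × 275.8 K = 0.590 mm.
L = L₀ + ΔL = 191 + 0.590 = 191.59 mm.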